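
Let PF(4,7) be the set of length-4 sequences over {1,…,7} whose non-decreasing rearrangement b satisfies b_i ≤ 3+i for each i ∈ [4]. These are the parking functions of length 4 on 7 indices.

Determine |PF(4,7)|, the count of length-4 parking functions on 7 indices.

2048

|PF(4,7)| = (8−4)·8^(4−1) = 4×512 = 2048 (Pollak)
Example (3,3,4,2) → sorted (2,3,3,4): b_i ≤ 3+i ∀i, a PF.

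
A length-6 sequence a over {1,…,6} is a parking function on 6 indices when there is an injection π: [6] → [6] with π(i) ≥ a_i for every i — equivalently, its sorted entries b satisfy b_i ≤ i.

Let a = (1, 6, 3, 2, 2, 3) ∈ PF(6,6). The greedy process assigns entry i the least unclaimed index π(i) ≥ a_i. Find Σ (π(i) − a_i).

4

Σπ(i) = 1+…+6 = 21; Σa = 1+6+3+2+2+3 = 17; disp = 21−17 = 4.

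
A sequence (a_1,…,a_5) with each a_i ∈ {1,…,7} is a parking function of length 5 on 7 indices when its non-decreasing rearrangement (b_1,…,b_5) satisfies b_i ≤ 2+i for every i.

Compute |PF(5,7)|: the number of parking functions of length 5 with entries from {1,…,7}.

Count = (7+1−5)·(7+1)^{5−1} = 3 · 4096 = 12288
E.g. (7,2,2,1,5) → sorted (1,2,2,5,7): b_i ≤ 2+i ∀i, a PF.

12288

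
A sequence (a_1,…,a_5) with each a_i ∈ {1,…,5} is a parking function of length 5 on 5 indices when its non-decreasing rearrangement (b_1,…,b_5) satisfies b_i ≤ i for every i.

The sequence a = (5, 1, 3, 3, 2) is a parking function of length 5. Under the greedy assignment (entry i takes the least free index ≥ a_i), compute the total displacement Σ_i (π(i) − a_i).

1

Σπ = 15 ({1..5} each once); Σa = 5+1+3+3+2 = 14; disp = 15−14 = 1.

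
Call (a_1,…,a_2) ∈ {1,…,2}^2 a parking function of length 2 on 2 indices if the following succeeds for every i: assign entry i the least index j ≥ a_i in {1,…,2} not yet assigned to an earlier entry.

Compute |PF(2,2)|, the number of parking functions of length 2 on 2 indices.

3

#PF = (2−2+1)·(2+1)^(2−1) = 1·3 = 3 (Pollak)
Check (2,1) → sorted (1,2): b_i ≤ i ∀i, a PF.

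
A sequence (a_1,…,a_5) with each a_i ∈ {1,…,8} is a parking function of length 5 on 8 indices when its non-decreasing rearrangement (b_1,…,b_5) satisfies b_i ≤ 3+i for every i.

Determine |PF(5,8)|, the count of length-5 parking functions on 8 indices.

|PF(5,8)| = (9−5)·9^(5−1) = 4×6561 = 26244 [KW]
Check (5,8,6,3,4) → sorted (3,4,5,6,8): b_i ≤ 3+i ∀i, a PF.

26244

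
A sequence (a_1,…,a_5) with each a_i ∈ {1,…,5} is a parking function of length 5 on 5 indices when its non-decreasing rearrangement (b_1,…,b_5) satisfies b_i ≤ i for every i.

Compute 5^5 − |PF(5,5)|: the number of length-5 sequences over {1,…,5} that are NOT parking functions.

|PF| = (5+1−5)·(5+1)^{5−1} = 1 · 1296 = 1296 [KW]
Check (2,5,2,2,4) → sorted (2,2,2,4,5): b_1=2>1, not a PF.
5^5 − 1296 = 3125 − 1296 = 1829

1829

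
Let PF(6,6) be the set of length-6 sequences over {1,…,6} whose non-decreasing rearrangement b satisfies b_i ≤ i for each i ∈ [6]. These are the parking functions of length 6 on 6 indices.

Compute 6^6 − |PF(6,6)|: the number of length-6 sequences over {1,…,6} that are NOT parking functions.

29849

|PF| = 1·7^5 = 1·16807 = 16807 (Konheim–Weiss)
Example (3,3,5,6,5,3) → sorted (3,3,3,5,5,6): b_1=3>1, not a PF.
Total 46656; non-PF = 46656−16807 = 29849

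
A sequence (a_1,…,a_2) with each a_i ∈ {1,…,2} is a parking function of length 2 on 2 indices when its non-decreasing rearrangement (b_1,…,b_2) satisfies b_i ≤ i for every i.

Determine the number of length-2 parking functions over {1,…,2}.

3

Count = (3−2)·3^(2−1) = 1 · 3 = 3 (Konheim–Weiss)
One tuple (1,2) → sorted (1,2): b_i ≤ i ∀i, a PF.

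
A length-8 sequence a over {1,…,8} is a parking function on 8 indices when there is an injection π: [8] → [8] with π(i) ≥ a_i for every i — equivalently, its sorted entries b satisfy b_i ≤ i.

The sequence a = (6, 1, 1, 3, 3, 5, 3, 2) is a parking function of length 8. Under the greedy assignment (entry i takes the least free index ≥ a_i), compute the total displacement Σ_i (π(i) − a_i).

Σπ = 8·9/2 = 36 (π permutes [8]); Σa = 6+1+1+3+3+5+3+2 = 24; disp = 36−24 = 12.

12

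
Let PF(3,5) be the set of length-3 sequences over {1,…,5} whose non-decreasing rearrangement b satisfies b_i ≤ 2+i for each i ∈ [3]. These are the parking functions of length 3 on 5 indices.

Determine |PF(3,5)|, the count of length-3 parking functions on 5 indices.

108

|PF| = (5+1−3)·(5+1)^{3−1} = 3×36 = 108
E.g. (1,5,2) → sorted (1,2,5): b_i ≤ 2+i ∀i, a PF.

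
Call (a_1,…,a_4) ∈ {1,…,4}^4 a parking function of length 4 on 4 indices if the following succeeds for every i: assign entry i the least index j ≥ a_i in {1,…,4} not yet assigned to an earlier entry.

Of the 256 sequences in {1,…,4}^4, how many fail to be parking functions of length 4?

131

#PF = (4+1−4)·(4+1)^{4−1} = 1·125 = 125 (Konheim–Weiss)
One tuple (4,4,1,4) → sorted (1,4,4,4): b_2=4>2, not a PF.
4^4 − 125 = 256 − 125 = 131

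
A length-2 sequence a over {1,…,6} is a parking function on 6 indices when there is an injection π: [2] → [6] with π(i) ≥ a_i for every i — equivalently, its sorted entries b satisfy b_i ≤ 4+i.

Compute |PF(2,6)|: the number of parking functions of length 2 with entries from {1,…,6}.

35

#PF = (7−2)·7^(2−1) = 5×7 = 35 (Konheim–Weiss)
Check (3,5) → sorted (3,5): b_i ≤ 4+i ∀i, a PF.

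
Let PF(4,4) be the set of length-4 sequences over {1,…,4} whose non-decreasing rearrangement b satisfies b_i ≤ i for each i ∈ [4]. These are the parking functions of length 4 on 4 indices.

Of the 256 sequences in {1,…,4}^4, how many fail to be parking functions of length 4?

#PF = (5−4)·5^(4−1) = 1·125 = 125 (Pollak)
E.g. (4,4,3,4) → sorted (3,4,4,4): b_1=3>1, not a PF.
Total 256; non-PF = 256−125 = 131

131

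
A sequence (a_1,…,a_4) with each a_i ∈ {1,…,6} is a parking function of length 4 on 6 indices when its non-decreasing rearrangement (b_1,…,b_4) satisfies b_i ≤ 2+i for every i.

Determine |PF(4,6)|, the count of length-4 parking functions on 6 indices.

1029

#PF = (6−4+1)·(6+1)^(4−1) = 3·343 = 1029
E.g. (3,5,1,2) → sorted (1,2,3,5): b_i ≤ 2+i ∀i, a PF.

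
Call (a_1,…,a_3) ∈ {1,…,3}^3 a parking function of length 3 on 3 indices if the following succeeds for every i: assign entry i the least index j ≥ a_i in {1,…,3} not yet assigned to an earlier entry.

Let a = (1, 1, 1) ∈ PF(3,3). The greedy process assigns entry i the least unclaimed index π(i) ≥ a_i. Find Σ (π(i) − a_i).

3

Σπ = 6 ({1..3} each once); Σa = 1+1+1 = 3; disp = 6−3 = 3.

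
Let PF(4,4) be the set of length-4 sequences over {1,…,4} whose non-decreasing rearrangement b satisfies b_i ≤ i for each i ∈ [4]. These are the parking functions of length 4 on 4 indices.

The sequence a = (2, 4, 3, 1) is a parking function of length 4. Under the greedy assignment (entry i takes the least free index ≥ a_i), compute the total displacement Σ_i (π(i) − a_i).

0

Σπ = 4·5/2 = 10 (π permutes [4]); Σa = 2+4+3+1 = 10; disp = 10−10 = 0.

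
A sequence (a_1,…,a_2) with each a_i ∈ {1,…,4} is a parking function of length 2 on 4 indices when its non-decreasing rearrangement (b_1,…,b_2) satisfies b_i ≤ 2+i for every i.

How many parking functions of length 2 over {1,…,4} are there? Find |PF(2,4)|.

|PF| = 3·5^1 = 3×5 = 15 [KW]
E.g. (2,3) → sorted (2,3): b_i ≤ 2+i ∀i, a PF.

15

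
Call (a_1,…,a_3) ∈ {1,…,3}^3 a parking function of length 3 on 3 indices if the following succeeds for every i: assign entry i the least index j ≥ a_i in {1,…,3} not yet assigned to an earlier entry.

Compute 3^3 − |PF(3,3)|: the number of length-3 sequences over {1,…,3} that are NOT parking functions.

11

|PF(3,3)| = (3+1−3)·(3+1)^{3−1} = 1×16 = 16 [KW]
One tuple (2,3,2) → sorted (2,2,3): b_1=2>1, not a PF.
Total 27; non-PF = 27−16 = 11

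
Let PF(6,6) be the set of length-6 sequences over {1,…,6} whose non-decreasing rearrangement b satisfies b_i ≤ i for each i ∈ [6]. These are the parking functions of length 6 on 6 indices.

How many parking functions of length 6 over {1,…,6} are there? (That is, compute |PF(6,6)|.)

16807

|PF(6,6)| = (6−6+1)·(6+1)^(6−1) = 1·16807 = 16807
One tuple (1,1,2,6,5,1) → sorted (1,1,1,2,5,6): b_i ≤ i ∀i, a PF.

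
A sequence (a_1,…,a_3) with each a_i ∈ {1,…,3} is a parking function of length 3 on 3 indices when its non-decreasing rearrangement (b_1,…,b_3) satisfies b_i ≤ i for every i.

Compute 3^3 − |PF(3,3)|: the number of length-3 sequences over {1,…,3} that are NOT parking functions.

11

|PF| = 1·4^2 = 1 · 16 = 16 (Pollak)
Example (2,3,3) → sorted (2,3,3): b_1=2>1, not a PF.
So 27 − 16 = 11 fail.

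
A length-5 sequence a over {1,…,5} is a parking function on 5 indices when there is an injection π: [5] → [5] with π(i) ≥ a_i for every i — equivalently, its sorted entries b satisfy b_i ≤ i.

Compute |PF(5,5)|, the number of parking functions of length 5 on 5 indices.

1296

#PF = (5+1−5)·(5+1)^{5−1} = 1·1296 = 1296 (Pollak)
One tuple (3,5,2,1,1) → sorted (1,1,2,3,5): b_i ≤ i ∀i, a PF.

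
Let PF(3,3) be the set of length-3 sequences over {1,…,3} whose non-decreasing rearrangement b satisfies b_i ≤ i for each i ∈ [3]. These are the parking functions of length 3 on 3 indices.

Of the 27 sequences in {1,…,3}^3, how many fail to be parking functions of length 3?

11

Count = (4−3)·4^(3−1) = 1·16 = 16 (Pollak)
Check (3,2,2) → sorted (2,2,3): b_1=2>1, not a PF.
Total 27; non-PF = 27−16 = 11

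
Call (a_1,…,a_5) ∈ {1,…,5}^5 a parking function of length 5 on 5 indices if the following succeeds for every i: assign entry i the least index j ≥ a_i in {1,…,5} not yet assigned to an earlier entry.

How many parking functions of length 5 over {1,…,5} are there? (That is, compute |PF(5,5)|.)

1296

Count = (5−5+1)·(5+1)^(5−1) = 1 · 1296 = 1296 (Pollak)
Example (3,1,2,5,3) → sorted (1,2,3,3,5): b_i ≤ i ∀i, a PF.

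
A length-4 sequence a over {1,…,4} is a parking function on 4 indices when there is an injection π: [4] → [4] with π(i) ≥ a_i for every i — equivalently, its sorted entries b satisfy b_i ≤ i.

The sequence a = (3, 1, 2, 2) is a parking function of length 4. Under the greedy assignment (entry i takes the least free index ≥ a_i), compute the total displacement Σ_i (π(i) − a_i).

2

Σπ = 10 ({1..4} each once); Σa = 3+1+2+2 = 8; disp = 10−8 = 2.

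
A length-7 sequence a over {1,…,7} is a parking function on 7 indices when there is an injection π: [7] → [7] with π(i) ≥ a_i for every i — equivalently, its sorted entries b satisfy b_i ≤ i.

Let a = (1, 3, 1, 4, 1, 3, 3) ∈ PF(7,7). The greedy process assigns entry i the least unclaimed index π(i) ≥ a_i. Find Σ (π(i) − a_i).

Σπ = 7·8/2 = 28 (π permutes [7]); Σa = 1+3+1+4+1+3+3 = 16; disp = 28−16 = 12.

12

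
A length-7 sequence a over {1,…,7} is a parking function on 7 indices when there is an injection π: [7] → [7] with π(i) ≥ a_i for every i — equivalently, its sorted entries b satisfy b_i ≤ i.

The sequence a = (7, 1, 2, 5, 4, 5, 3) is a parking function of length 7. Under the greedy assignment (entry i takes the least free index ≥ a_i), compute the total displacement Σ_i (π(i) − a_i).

1

Σπ = 28 ({1..7} each once); Σa = 7+1+2+5+4+5+3 = 27; disp = 28−27 = 1.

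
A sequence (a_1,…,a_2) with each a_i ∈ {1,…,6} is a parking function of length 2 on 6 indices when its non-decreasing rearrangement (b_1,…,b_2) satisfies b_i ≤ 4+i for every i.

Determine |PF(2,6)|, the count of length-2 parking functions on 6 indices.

Count = 5·7^1 = 5×7 = 35 [KW]
Example (6,4) → sorted (4,6): b_i ≤ 4+i ∀i, a PF.

35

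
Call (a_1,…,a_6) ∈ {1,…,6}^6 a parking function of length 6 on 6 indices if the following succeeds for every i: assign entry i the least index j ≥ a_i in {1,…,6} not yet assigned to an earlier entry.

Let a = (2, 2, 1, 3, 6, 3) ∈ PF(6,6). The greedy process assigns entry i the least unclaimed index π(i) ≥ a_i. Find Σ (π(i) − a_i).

Σπ = 21 ({1..6} each once); Σa = 2+2+1+3+6+3 = 17; disp = 21−17 = 4.

4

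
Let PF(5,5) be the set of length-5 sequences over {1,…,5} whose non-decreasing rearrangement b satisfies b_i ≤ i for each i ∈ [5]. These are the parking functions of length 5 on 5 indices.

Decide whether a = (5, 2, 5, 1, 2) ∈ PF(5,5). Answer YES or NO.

Rearranged: b = (1, 2, 2, 5, 5).
  b_1=1 ≤ 1
  b_2=2 ≤ 2
  b_3=2 ≤ 3
  b_4=5 > 4
  fails at i=4 ⇒ NO

NO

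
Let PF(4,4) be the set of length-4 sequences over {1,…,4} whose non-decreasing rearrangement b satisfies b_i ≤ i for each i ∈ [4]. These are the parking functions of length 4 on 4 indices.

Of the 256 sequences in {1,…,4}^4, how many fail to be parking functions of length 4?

|PF| = (4+1−4)·(4+1)^{4−1} = 1 · 125 = 125
E.g. (1,4,4,4) → sorted (1,4,4,4): b_2=4>2, not a PF.
4^4 − 125 = 256 − 125 = 131

131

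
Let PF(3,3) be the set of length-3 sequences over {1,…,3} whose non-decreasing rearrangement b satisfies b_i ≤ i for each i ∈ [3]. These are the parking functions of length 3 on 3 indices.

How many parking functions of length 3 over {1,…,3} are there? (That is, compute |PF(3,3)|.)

16

|PF| = (3+1−3)·(3+1)^{3−1} = 1·16 = 16 (Pollak)
One tuple (1,3,1) → sorted (1,1,3): b_i ≤ i ∀i, a PF.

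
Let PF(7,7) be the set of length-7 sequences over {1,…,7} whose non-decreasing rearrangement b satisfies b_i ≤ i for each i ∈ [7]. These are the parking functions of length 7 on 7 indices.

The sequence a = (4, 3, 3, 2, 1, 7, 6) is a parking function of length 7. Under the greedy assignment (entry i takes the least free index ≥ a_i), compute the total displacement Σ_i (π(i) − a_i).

2

Σπ = 28 ({1..7} each once); Σa = 4+3+3+2+1+7+6 = 26; disp = 28−26 = 2.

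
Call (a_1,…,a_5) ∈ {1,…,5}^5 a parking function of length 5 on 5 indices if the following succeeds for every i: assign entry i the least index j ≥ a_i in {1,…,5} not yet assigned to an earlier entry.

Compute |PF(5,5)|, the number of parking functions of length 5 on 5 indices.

1296

Count = (5+1−5)·(5+1)^{5−1} = 1×1296 = 1296 (Pollak)
One tuple (5,2,1,4,1) → sorted (1,1,2,4,5): b_i ≤ i ∀i, a PF.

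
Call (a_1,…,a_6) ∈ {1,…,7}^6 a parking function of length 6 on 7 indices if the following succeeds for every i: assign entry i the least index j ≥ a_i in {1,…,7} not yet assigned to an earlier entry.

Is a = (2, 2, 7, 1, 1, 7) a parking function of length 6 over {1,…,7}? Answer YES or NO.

Order a: b = (1, 1, 2, 2, 7, 7).
  b_1=1 ≤ 2
  b_2=1 ≤ 3
  b_3=2 ≤ 4
  b_4=2 ≤ 5
  b_5=7 > 6
  fails at i=5 ⇒ NO

NO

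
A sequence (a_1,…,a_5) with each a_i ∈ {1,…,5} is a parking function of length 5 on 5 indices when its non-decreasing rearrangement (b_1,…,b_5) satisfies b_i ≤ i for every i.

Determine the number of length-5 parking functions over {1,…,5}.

1296

Count = (6−5)·6^(5−1) = 1×1296 = 1296 [KW]
Example (5,3,3,1,2) → sorted (1,2,3,3,5): b_i ≤ i ∀i, a PF.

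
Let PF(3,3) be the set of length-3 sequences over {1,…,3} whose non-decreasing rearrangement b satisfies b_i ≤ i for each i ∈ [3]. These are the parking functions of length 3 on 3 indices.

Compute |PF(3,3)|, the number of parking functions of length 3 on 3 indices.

|PF| = 1·4^2 = 1 · 16 = 16
E.g. (1,1,3) → sorted (1,1,3): b_i ≤ i ∀i, a PF.

16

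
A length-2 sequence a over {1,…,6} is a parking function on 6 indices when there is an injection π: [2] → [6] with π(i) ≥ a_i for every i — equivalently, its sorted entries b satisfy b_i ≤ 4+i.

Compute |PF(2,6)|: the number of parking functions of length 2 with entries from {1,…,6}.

35

|PF| = (6+1−2)·(6+1)^{2−1} = 5·7 = 35 [KW]
One tuple (1,4) → sorted (1,4): b_i ≤ 4+i ∀i, a PF.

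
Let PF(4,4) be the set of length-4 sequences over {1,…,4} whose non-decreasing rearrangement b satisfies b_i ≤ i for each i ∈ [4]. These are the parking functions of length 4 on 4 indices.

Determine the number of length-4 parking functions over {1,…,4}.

|PF(4,4)| = (5−4)·5^(4−1) = 1×125 = 125 (Pollak)
Example (3,2,4,1) → sorted (1,2,3,4): b_i ≤ i ∀i, a PF.

125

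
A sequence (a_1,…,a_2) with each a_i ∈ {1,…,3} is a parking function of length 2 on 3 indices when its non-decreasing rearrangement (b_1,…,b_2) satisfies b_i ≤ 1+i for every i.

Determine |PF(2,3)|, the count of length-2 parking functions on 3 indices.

8

|PF(2,3)| = (4−2)·4^(2−1) = 2 · 4 = 8
Example (2,1) → sorted (1,2): b_i ≤ 1+i ∀i, a PF.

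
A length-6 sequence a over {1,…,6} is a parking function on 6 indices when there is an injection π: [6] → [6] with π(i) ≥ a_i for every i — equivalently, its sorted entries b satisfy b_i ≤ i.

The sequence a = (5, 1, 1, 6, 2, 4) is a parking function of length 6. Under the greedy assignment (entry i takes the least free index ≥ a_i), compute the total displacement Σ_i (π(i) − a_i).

Σπ = 21 ({1..6} each once); Σa = 5+1+1+6+2+4 = 19; disp = 21−19 = 2.

2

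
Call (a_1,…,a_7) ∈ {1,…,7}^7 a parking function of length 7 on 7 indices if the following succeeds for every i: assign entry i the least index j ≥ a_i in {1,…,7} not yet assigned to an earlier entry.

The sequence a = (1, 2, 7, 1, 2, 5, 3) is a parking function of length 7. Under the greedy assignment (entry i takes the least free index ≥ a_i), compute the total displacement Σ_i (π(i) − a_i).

7

Σπ = 28 ({1..7} each once); Σa = 1+2+7+1+2+5+3 = 21; disp = 28−21 = 7.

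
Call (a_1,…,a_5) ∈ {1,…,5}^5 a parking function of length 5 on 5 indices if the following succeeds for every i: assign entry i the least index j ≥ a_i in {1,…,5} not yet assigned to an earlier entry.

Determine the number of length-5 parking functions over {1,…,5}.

Count = (5−5+1)·(5+1)^(5−1) = 1×1296 = 1296 (Pollak)
E.g. (1,4,1,4,3) → sorted (1,1,3,4,4): b_i ≤ i ∀i, a PF.

1296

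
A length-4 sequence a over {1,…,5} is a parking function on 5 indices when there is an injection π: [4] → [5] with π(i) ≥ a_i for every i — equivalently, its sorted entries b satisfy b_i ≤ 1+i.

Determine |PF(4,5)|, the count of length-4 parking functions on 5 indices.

432

|PF(4,5)| = 2·6^3 = 2 · 216 = 432 [KW]
Example (1,2,5,3) → sorted (1,2,3,5): b_i ≤ 1+i ∀i, a PF.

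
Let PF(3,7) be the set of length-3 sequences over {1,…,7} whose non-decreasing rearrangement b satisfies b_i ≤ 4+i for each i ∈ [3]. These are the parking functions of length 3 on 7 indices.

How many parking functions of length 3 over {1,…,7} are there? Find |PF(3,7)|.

|PF| = (8−3)·8^(3−1) = 5 · 64 = 320 [KW]
E.g. (6,2,3) → sorted (2,3,6): b_i ≤ 4+i ∀i, a PF.

320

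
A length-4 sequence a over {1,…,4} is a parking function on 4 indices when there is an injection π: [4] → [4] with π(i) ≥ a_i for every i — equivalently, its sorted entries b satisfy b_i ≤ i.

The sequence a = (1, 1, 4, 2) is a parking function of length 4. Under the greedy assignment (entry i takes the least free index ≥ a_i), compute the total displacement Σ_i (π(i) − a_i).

Σπ = 4·5/2 = 10 (π permutes [4]); Σa = 1+1+4+2 = 8; disp = 10−8 = 2.

2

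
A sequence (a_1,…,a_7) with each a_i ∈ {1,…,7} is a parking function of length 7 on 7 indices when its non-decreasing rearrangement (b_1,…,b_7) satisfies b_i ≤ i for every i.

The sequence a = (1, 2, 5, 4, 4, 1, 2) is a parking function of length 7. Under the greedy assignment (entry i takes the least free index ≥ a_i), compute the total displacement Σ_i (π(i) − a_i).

9

Σπ(i) = 1+…+7 = 28; Σa = 1+2+5+4+4+1+2 = 19; disp = 28−19 = 9.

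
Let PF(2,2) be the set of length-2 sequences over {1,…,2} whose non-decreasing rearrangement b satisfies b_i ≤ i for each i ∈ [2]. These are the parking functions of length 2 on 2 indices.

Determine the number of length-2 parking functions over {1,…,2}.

3

|PF| = (3−2)·3^(2−1) = 1·3 = 3 (Pollak)
Example (1,1) → sorted (1,1): b_i ≤ i ∀i, a PF.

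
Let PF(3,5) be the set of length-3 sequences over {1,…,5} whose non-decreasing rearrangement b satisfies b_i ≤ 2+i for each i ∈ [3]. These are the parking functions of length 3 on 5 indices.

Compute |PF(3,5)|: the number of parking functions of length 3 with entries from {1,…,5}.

108

|PF| = (5−3+1)·(5+1)^(3−1) = 3 · 36 = 108 [KW]
One tuple (3,2,2) → sorted (2,2,3): b_i ≤ 2+i ∀i, a PF.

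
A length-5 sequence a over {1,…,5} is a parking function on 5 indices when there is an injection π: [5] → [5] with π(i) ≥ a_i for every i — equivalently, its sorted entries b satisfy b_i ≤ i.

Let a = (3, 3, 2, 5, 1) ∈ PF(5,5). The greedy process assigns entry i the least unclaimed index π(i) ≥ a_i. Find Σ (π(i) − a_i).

1

Σπ = 15 ({1..5} each once); Σa = 3+3+2+5+1 = 14; disp = 15−14 = 1.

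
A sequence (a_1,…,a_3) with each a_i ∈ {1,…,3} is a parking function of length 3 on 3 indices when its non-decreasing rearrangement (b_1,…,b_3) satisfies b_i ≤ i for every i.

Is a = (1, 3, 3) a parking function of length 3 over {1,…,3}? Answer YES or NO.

NO

Rearranged: b = (1, 3, 3).
  b_1=1 ≤ 1
  b_2=3 > 2
  fails at i=2 ⇒ NO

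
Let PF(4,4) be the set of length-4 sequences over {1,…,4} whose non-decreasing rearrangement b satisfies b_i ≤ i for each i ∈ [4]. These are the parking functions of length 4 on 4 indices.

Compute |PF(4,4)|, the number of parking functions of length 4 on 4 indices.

125

|PF(4,4)| = (4+1−4)·(4+1)^{4−1} = 1·125 = 125
Check (1,2,2,3) → sorted (1,2,2,3): b_i ≤ i ∀i, a PF.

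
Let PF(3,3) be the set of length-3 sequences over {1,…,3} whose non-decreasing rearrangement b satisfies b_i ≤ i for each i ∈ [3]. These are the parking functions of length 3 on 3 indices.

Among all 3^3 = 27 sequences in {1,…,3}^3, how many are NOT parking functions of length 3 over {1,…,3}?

11

Count = (4−3)·4^(3−1) = 1×16 = 16 [KW]
Example (3,3,2) → sorted (2,3,3): b_1=2>1, not a PF.
Total 27; non-PF = 27−16 = 11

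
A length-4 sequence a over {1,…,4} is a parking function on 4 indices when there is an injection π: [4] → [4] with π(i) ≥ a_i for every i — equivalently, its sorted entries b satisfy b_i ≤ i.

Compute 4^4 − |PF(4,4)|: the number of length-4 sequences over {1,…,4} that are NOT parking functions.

|PF(4,4)| = (4−4+1)·(4+1)^(4−1) = 1 · 125 = 125 [KW]
One tuple (4,4,3,4) → sorted (3,4,4,4): b_1=3>1, not a PF.
So 256 − 125 = 131 fail.

131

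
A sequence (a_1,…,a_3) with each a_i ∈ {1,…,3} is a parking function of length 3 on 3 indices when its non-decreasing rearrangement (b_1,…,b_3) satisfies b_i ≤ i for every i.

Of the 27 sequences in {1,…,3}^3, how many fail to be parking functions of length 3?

11

#PF = (3−3+1)·(3+1)^(3−1) = 1·16 = 16
One tuple (3,2,2) → sorted (2,2,3): b_1=2>1, not a PF.
So 27 − 16 = 11 fail.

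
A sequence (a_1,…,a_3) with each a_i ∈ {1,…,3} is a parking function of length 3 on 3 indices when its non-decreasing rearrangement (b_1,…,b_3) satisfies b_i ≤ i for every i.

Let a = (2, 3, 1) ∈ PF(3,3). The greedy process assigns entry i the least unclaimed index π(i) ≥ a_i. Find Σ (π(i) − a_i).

0

Σπ = 6 ({1..3} each once); Σa = 2+3+1 = 6; disp = 6−6 = 0.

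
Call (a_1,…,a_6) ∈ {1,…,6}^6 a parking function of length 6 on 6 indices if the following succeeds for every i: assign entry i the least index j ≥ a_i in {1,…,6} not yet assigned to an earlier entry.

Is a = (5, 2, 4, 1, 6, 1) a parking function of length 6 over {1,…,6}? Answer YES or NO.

YES

Sorted: b = (1, 1, 2, 4, 5, 6).
  b_1=1 ≤ 1
  b_2=1 ≤ 2
  b_3=2 ≤ 3
  b_4=4 ≤ 4
  b_5=5 ≤ 5
  b_6=6 ≤ 6
All bounds hold ⇒ YES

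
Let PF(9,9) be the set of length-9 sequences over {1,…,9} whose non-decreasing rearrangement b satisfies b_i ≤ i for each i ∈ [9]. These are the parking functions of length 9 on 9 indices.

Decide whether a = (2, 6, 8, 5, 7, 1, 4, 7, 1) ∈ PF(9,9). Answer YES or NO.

Rearranged: b = (1, 1, 2, 4, 5, 6, 7, 7, 8).
  b_1=1 ≤ 1
  b_2=1 ≤ 2
  b_3=2 ≤ 3
  b_4=4 ≤ 4
  b_5=5 ≤ 5
  b_6=6 ≤ 6
  b_7=7 ≤ 7
  b_8=7 ≤ 8
  b_9=8 ≤ 9
All bounds hold ⇒ YES

YES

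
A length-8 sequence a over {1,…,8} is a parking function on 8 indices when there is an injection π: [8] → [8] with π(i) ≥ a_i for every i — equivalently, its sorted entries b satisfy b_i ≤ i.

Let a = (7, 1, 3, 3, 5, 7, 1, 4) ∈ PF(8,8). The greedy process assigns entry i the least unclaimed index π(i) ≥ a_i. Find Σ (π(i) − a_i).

Σπ = 36 ({1..8} each once); Σa = 7+1+3+3+5+7+1+4 = 31; disp = 36−31 = 5.

5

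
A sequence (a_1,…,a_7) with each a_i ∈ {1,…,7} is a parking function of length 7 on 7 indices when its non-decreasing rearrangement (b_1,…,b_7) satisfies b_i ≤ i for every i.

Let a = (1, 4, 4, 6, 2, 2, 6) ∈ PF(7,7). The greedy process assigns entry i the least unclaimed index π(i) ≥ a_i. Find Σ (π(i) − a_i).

Σπ = 7·8/2 = 28 (π permutes [7]); Σa = 1+4+4+6+2+2+6 = 25; disp = 28−25 = 3.

3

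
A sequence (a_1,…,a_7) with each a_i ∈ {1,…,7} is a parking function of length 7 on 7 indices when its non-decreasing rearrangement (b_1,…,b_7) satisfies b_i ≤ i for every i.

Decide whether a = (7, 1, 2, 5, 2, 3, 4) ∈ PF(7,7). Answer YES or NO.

Sorted: b = (1, 2, 2, 3, 4, 5, 7).
  b_1=1 ≤ 1
  b_2=2 ≤ 2
  b_3=2 ≤ 3
  b_4=3 ≤ 4
  b_5=4 ≤ 5
  b_6=5 ≤ 6
  b_7=7 ≤ 7
All bounds hold ⇒ YES

YES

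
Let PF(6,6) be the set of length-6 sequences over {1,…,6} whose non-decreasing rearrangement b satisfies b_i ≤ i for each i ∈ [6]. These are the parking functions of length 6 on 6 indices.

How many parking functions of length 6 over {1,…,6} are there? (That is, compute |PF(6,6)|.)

|PF(6,6)| = (6−6+1)·(6+1)^(6−1) = 1 · 16807 = 16807
Example (1,3,5,1,6,3) → sorted (1,1,3,3,5,6): b_i ≤ i ∀i, a PF.

16807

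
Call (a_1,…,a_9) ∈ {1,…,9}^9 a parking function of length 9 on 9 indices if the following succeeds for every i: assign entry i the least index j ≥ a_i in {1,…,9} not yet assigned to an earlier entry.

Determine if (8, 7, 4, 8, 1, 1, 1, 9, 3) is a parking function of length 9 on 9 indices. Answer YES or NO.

NO

Rearranged: b = (1, 1, 1, 3, 4, 7, 8, 8, 9).
  b_1=1 ≤ 1
  b_2=1 ≤ 2
  b_3=1 ≤ 3
  b_4=3 ≤ 4
  b_5=4 ≤ 5
  b_6=7 > 6
  fails at i=6 ⇒ NO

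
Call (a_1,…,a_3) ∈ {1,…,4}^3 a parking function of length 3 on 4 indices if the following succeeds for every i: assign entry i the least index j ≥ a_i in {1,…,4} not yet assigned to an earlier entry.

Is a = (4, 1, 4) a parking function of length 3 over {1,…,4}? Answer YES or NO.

NO

Sorted: b = (1, 4, 4).
  b_1=1 ≤ 2
  b_2=4 > 3
  fails at i=2 ⇒ NO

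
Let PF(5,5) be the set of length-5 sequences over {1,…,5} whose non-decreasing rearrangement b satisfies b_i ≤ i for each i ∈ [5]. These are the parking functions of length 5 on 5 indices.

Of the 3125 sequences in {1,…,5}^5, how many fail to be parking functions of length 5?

1829

#PF = (5+1−5)·(5+1)^{5−1} = 1·1296 = 1296 [KW]
One tuple (5,5,4,4,4) → sorted (4,4,4,5,5): b_1=4>1, not a PF.
So 3125 − 1296 = 1829 fail.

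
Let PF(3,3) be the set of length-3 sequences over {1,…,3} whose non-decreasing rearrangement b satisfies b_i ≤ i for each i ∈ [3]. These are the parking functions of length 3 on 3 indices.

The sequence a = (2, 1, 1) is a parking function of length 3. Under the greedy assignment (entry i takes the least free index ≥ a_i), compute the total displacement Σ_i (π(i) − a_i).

Σπ = 6 ({1..3} each once); Σa = 2+1+1 = 4; disp = 6−4 = 2.

2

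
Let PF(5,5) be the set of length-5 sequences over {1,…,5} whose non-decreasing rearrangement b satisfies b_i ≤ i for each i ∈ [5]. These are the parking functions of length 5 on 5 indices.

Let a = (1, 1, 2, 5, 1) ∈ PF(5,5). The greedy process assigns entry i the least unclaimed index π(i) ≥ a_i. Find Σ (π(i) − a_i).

Σπ(i) = 1+…+5 = 15; Σa = 1+1+2+5+1 = 10; disp = 15−10 = 5.

5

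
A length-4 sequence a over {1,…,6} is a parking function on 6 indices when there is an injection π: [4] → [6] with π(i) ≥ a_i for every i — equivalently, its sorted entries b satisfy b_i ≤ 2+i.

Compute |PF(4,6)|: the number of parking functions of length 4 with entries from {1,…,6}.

Count = (6+1−4)·(6+1)^{4−1} = 3×343 = 1029 [KW]
One tuple (5,4,2,5) → sorted (2,4,5,5): b_i ≤ 2+i ∀i, a PF.

1029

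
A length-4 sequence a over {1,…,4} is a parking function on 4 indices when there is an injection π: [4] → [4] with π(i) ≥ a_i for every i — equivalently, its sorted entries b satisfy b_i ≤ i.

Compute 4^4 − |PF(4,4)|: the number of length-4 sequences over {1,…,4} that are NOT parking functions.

131

#PF = 1·5^3 = 1×125 = 125 (Pollak)
One tuple (3,4,4,2) → sorted (2,3,4,4): b_1=2>1, not a PF.
So 256 − 125 = 131 fail.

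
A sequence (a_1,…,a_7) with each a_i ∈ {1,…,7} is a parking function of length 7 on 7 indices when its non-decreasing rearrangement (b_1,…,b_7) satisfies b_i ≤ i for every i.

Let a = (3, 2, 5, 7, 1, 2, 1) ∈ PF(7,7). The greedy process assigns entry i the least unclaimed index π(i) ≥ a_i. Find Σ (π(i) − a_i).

7

Σπ = 28 ({1..7} each once); Σa = 3+2+5+7+1+2+1 = 21; disp = 28−21 = 7.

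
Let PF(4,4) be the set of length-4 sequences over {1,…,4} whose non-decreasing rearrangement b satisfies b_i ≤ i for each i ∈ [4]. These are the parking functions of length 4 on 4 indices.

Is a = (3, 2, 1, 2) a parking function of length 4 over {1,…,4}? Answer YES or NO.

YES

Sorted: b = (1, 2, 2, 3).
  b_1=1 ≤ 1
  b_2=2 ≤ 2
  b_3=2 ≤ 3
  b_4=3 ≤ 4
All bounds hold ⇒ YES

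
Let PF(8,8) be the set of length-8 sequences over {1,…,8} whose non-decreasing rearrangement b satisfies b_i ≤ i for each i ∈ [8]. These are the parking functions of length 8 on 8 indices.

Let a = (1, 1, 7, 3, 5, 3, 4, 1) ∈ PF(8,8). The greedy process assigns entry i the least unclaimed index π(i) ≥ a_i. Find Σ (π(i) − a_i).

11

Σπ = 8·9/2 = 36 (π permutes [8]); Σa = 1+1+7+3+5+3+4+1 = 25; disp = 36−25 = 11.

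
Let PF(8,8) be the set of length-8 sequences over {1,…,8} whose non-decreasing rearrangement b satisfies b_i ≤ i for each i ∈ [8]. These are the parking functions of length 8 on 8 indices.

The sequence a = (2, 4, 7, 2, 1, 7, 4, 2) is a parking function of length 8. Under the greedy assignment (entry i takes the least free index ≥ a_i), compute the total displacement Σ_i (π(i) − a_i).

Σπ = 8·9/2 = 36 (π permutes [8]); Σa = 2+4+7+2+1+7+4+2 = 29; disp = 36−29 = 7.

7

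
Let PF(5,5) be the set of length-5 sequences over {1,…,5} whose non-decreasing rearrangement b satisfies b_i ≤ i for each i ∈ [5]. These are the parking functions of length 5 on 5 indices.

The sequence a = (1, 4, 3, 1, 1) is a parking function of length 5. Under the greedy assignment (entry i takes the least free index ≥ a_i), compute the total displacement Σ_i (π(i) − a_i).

5

Σπ = 15 ({1..5} each once); Σa = 1+4+3+1+1 = 10; disp = 15−10 = 5.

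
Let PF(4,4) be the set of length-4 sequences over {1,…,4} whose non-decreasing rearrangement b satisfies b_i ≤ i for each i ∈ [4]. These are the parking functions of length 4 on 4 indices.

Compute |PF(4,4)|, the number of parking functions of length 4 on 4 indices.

|PF(4,4)| = (4−4+1)·(4+1)^(4−1) = 1 · 125 = 125
Example (2,2,3,1) → sorted (1,2,2,3): b_i ≤ i ∀i, a PF.

125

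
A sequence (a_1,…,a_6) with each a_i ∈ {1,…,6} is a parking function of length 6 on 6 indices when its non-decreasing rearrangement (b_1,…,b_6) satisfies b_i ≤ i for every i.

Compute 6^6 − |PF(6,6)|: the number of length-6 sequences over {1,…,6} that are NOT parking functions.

|PF(6,6)| = (7−6)·7^(6−1) = 1 · 16807 = 16807 (Konheim–Weiss)
One tuple (5,2,6,5,1,3) → sorted (1,2,3,5,5,6): b_4=5>4, not a PF.
Total 46656; non-PF = 46656−16807 = 29849

29849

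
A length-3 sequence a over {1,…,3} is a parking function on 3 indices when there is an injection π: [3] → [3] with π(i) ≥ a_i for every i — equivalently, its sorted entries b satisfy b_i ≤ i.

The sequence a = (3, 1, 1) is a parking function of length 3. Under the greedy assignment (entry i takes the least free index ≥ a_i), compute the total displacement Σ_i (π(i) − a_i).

Σπ = 6 ({1..3} each once); Σa = 3+1+1 = 5; disp = 6−5 = 1.

1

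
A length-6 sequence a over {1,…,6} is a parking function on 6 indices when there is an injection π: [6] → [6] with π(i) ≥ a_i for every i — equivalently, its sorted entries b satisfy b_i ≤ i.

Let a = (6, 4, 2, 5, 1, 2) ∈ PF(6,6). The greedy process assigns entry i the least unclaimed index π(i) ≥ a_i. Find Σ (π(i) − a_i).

1

Σπ = 21 ({1..6} each once); Σa = 6+4+2+5+1+2 = 20; disp = 21−20 = 1.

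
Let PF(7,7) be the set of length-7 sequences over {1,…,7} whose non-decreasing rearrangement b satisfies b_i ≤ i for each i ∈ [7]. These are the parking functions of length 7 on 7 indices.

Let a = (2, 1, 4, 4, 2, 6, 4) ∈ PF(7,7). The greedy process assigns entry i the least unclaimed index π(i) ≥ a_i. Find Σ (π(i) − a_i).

Σπ = 7·8/2 = 28 (π permutes [7]); Σa = 2+1+4+4+2+6+4 = 23; disp = 28−23 = 5.

5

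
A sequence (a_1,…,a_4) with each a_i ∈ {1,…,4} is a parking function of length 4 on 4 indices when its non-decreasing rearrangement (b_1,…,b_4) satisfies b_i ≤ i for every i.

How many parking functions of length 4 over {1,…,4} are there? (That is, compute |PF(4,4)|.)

125

|PF| = (4−4+1)·(4+1)^(4−1) = 1·125 = 125 (Konheim–Weiss)
Example (2,4,1,2) → sorted (1,2,2,4): b_i ≤ i ∀i, a PF.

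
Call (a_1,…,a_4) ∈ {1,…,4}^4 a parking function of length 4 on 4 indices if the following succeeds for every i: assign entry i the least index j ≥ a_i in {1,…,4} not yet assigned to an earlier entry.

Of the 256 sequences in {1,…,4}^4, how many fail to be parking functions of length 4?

Count = 1·5^3 = 1 · 125 = 125 (Pollak)
Example (3,4,4,3) → sorted (3,3,4,4): b_1=3>1, not a PF.
4^4 − 125 = 256 − 125 = 131

131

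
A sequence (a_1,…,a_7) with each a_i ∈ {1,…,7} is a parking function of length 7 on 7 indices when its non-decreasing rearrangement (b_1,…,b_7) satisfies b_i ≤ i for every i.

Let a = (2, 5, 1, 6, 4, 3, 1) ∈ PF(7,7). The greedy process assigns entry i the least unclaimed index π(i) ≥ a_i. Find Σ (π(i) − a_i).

Σπ = 28 ({1..7} each once); Σa = 2+5+1+6+4+3+1 = 22; disp = 28−22 = 6.

6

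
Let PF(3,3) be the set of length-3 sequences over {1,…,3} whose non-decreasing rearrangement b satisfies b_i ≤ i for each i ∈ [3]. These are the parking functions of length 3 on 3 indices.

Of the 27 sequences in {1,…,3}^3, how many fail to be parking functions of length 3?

11

Count = 1·4^2 = 1×16 = 16 (Konheim–Weiss)
One tuple (2,3,2) → sorted (2,2,3): b_1=2>1, not a PF.
Total 27; non-PF = 27−16 = 11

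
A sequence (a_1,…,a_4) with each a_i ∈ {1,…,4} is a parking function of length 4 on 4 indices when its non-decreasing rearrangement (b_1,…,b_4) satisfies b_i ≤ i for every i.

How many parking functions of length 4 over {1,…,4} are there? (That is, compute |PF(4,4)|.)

125

|PF(4,4)| = 1·5^3 = 1·125 = 125 (Konheim–Weiss)
E.g. (1,4,2,1) → sorted (1,1,2,4): b_i ≤ i ∀i, a PF.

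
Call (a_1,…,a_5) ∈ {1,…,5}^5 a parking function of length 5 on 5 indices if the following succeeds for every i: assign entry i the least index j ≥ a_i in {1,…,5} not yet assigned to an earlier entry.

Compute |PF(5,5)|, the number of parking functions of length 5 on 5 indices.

#PF = (6−5)·6^(5−1) = 1 · 1296 = 1296 (Pollak)
One tuple (1,2,2,3,5) → sorted (1,2,2,3,5): b_i ≤ i ∀i, a PF.

1296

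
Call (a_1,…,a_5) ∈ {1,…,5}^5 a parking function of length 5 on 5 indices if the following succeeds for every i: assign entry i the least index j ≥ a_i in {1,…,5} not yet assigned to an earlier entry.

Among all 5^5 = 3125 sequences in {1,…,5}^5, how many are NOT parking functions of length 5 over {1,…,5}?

1829

|PF(5,5)| = (6−5)·6^(5−1) = 1 · 1296 = 1296 [KW]
One tuple (5,5,5,2,5) → sorted (2,5,5,5,5): b_1=2>1, not a PF.
Total 3125; non-PF = 3125−1296 = 1829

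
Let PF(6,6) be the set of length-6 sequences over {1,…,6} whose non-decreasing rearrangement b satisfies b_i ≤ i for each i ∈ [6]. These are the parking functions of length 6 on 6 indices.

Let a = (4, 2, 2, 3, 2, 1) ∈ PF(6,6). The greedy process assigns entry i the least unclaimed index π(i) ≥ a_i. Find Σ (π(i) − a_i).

7

Σπ = 21 ({1..6} each once); Σa = 4+2+2+3+2+1 = 14; disp = 21−14 = 7.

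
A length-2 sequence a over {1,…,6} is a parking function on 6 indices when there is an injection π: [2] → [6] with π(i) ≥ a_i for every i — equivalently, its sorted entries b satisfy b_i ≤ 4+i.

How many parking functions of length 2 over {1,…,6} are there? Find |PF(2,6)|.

#PF = (6+1−2)·(6+1)^{2−1} = 5·7 = 35
One tuple (6,4) → sorted (4,6): b_i ≤ 4+i ∀i, a PF.

35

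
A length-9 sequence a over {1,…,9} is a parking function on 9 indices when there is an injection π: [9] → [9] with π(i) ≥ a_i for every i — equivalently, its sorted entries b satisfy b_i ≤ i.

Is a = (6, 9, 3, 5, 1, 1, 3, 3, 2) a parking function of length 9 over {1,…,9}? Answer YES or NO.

YES

Sorted: b = (1, 1, 2, 3, 3, 3, 5, 6, 9).
  b_1=1 ≤ 1
  b_2=1 ≤ 2
  b_3=2 ≤ 3
  b_4=3 ≤ 4
  b_5=3 ≤ 5
  b_6=3 ≤ 6
  b_7=5 ≤ 7
  b_8=6 ≤ 8
  b_9=9 ≤ 9
All bounds hold ⇒ YES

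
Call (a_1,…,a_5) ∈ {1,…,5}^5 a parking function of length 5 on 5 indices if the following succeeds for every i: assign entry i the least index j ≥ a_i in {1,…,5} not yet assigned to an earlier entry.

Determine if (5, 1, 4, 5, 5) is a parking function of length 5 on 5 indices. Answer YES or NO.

Sorted: b = (1, 4, 5, 5, 5).
  b_1=1 ≤ 1
  b_2=4 > 2
  fails at i=2 ⇒ NO

NO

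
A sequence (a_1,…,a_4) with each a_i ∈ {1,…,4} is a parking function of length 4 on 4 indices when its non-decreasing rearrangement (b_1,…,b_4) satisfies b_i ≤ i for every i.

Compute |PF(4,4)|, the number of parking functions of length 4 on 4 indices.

|PF| = (4−4+1)·(4+1)^(4−1) = 1·125 = 125
E.g. (2,2,4,1) → sorted (1,2,2,4): b_i ≤ i ∀i, a PF.

125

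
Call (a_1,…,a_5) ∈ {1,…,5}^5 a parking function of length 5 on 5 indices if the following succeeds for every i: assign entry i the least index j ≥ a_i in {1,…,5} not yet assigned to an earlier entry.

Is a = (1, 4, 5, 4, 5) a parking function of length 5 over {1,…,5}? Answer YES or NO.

Order a: b = (1, 4, 4, 5, 5).
  b_1=1 ≤ 1
  b_2=4 > 2
  fails at i=2 ⇒ NO

NO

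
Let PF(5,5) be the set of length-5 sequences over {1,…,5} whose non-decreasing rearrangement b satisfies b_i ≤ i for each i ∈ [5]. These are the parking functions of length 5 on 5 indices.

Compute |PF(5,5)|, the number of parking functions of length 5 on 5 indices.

1296

|PF| = (5+1−5)·(5+1)^{5−1} = 1 · 1296 = 1296 (Konheim–Weiss)
One tuple (4,1,3,1,1) → sorted (1,1,1,3,4): b_i ≤ i ∀i, a PF.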